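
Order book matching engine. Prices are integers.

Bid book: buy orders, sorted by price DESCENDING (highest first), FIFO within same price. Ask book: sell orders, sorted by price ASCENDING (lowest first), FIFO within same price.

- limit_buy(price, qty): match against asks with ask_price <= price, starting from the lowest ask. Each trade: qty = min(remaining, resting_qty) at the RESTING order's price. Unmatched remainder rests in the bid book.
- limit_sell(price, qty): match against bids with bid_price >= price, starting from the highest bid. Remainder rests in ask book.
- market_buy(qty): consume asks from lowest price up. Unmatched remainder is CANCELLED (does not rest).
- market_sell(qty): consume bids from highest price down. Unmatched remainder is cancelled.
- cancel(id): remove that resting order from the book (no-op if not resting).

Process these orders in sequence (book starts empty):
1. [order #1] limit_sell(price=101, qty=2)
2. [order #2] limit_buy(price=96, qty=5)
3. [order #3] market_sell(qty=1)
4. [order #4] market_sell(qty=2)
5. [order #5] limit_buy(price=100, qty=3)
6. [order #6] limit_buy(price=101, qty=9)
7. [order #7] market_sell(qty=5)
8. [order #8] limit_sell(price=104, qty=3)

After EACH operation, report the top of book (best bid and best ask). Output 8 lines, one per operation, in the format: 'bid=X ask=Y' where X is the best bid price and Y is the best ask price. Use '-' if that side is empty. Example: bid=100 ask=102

Answer: bid=- ask=101
bid=96 ask=101
bid=96 ask=101
bid=96 ask=101
bid=100 ask=101
bid=101 ask=-
bid=101 ask=-
bid=101 ask=104

Derivation:
After op 1 [order #1] limit_sell(price=101, qty=2): fills=none; bids=[-] asks=[#1:2@101]
After op 2 [order #2] limit_buy(price=96, qty=5): fills=none; bids=[#2:5@96] asks=[#1:2@101]
After op 3 [order #3] market_sell(qty=1): fills=#2x#3:1@96; bids=[#2:4@96] asks=[#1:2@101]
After op 4 [order #4] market_sell(qty=2): fills=#2x#4:2@96; bids=[#2:2@96] asks=[#1:2@101]
After op 5 [order #5] limit_buy(price=100, qty=3): fills=none; bids=[#5:3@100 #2:2@96] asks=[#1:2@101]
After op 6 [order #6] limit_buy(price=101, qty=9): fills=#6x#1:2@101; bids=[#6:7@101 #5:3@100 #2:2@96] asks=[-]
After op 7 [order #7] market_sell(qty=5): fills=#6x#7:5@101; bids=[#6:2@101 #5:3@100 #2:2@96] asks=[-]
After op 8 [order #8] limit_sell(price=104, qty=3): fills=none; bids=[#6:2@101 #5:3@100 #2:2@96] asks=[#8:3@104]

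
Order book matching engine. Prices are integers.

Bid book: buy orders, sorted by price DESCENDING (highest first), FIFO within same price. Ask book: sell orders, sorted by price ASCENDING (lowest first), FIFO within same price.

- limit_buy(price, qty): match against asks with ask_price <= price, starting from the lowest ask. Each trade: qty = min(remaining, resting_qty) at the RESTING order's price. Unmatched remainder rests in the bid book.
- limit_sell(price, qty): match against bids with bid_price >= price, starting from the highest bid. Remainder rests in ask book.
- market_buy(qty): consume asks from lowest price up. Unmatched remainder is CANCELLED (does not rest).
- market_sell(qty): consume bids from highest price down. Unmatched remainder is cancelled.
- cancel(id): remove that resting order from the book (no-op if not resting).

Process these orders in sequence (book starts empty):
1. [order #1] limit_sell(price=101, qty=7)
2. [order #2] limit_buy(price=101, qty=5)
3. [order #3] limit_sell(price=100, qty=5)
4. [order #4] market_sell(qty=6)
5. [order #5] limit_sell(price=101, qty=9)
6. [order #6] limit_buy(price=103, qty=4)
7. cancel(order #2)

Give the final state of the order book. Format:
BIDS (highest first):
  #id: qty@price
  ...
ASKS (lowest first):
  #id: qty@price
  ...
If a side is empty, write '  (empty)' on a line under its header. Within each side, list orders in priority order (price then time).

After op 1 [order #1] limit_sell(price=101, qty=7): fills=none; bids=[-] asks=[#1:7@101]
After op 2 [order #2] limit_buy(price=101, qty=5): fills=#2x#1:5@101; bids=[-] asks=[#1:2@101]
After op 3 [order #3] limit_sell(price=100, qty=5): fills=none; bids=[-] asks=[#3:5@100 #1:2@101]
After op 4 [order #4] market_sell(qty=6): fills=none; bids=[-] asks=[#3:5@100 #1:2@101]
After op 5 [order #5] limit_sell(price=101, qty=9): fills=none; bids=[-] asks=[#3:5@100 #1:2@101 #5:9@101]
After op 6 [order #6] limit_buy(price=103, qty=4): fills=#6x#3:4@100; bids=[-] asks=[#3:1@100 #1:2@101 #5:9@101]
After op 7 cancel(order #2): fills=none; bids=[-] asks=[#3:1@100 #1:2@101 #5:9@101]

Answer: BIDS (highest first):
  (empty)
ASKS (lowest first):
  #3: 1@100
  #1: 2@101
  #5: 9@101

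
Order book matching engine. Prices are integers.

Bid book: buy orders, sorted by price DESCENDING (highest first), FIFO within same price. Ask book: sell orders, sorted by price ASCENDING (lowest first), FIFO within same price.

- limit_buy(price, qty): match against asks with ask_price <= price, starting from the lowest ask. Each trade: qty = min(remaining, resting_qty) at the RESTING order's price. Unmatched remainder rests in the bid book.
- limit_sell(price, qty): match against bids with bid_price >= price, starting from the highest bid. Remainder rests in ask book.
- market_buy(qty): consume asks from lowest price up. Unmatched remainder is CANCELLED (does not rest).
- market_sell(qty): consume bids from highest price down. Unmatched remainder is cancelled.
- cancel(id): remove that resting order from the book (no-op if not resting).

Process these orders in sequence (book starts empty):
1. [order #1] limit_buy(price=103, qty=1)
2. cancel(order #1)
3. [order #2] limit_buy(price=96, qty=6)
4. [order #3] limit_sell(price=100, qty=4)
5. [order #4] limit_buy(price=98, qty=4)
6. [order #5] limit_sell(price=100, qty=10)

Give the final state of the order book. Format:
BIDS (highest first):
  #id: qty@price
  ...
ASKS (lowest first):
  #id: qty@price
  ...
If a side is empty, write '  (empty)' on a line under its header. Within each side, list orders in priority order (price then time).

Answer: BIDS (highest first):
  #4: 4@98
  #2: 6@96
ASKS (lowest first):
  #3: 4@100
  #5: 10@100

Derivation:
After op 1 [order #1] limit_buy(price=103, qty=1): fills=none; bids=[#1:1@103] asks=[-]
After op 2 cancel(order #1): fills=none; bids=[-] asks=[-]
After op 3 [order #2] limit_buy(price=96, qty=6): fills=none; bids=[#2:6@96] asks=[-]
After op 4 [order #3] limit_sell(price=100, qty=4): fills=none; bids=[#2:6@96] asks=[#3:4@100]
After op 5 [order #4] limit_buy(price=98, qty=4): fills=none; bids=[#4:4@98 #2:6@96] asks=[#3:4@100]
After op 6 [order #5] limit_sell(price=100, qty=10): fills=none; bids=[#4:4@98 #2:6@96] asks=[#3:4@100 #5:10@100]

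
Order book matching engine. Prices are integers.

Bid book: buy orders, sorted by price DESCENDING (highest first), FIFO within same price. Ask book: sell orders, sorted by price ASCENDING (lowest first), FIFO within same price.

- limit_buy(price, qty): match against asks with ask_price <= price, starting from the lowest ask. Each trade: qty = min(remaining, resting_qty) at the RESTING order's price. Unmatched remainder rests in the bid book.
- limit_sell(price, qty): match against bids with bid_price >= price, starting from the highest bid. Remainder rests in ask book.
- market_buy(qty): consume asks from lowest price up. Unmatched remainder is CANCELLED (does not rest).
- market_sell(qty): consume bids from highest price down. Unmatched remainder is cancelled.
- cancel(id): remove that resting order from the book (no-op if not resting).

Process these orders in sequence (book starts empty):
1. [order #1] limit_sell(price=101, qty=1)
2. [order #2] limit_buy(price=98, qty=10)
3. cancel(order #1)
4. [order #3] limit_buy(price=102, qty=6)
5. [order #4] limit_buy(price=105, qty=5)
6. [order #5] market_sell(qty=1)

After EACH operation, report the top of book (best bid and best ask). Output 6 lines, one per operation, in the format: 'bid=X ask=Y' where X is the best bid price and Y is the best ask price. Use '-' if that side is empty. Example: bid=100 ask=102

Answer: bid=- ask=101
bid=98 ask=101
bid=98 ask=-
bid=102 ask=-
bid=105 ask=-
bid=105 ask=-

Derivation:
After op 1 [order #1] limit_sell(price=101, qty=1): fills=none; bids=[-] asks=[#1:1@101]
After op 2 [order #2] limit_buy(price=98, qty=10): fills=none; bids=[#2:10@98] asks=[#1:1@101]
After op 3 cancel(order #1): fills=none; bids=[#2:10@98] asks=[-]
After op 4 [order #3] limit_buy(price=102, qty=6): fills=none; bids=[#3:6@102 #2:10@98] asks=[-]
After op 5 [order #4] limit_buy(price=105, qty=5): fills=none; bids=[#4:5@105 #3:6@102 #2:10@98] asks=[-]
After op 6 [order #5] market_sell(qty=1): fills=#4x#5:1@105; bids=[#4:4@105 #3:6@102 #2:10@98] asks=[-]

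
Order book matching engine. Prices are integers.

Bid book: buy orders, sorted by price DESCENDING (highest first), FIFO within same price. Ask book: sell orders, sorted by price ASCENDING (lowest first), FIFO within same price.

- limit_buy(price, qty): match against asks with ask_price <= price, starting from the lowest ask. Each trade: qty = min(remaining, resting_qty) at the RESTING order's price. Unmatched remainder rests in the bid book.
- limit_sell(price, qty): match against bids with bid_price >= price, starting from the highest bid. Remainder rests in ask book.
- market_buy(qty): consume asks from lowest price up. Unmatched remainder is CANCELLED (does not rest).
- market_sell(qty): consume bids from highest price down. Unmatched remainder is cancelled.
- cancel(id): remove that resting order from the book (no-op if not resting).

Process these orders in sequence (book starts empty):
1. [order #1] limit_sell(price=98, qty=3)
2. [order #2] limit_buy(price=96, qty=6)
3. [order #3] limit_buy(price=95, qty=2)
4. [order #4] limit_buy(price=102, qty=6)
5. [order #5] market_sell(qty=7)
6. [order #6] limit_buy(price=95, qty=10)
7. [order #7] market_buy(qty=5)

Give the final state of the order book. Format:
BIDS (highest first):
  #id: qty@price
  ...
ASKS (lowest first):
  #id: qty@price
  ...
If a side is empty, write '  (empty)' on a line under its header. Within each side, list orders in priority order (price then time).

After op 1 [order #1] limit_sell(price=98, qty=3): fills=none; bids=[-] asks=[#1:3@98]
After op 2 [order #2] limit_buy(price=96, qty=6): fills=none; bids=[#2:6@96] asks=[#1:3@98]
After op 3 [order #3] limit_buy(price=95, qty=2): fills=none; bids=[#2:6@96 #3:2@95] asks=[#1:3@98]
After op 4 [order #4] limit_buy(price=102, qty=6): fills=#4x#1:3@98; bids=[#4:3@102 #2:6@96 #3:2@95] asks=[-]
After op 5 [order #5] market_sell(qty=7): fills=#4x#5:3@102 #2x#5:4@96; bids=[#2:2@96 #3:2@95] asks=[-]
After op 6 [order #6] limit_buy(price=95, qty=10): fills=none; bids=[#2:2@96 #3:2@95 #6:10@95] asks=[-]
After op 7 [order #7] market_buy(qty=5): fills=none; bids=[#2:2@96 #3:2@95 #6:10@95] asks=[-]

Answer: BIDS (highest first):
  #2: 2@96
  #3: 2@95
  #6: 10@95
ASKS (lowest first):
  (empty)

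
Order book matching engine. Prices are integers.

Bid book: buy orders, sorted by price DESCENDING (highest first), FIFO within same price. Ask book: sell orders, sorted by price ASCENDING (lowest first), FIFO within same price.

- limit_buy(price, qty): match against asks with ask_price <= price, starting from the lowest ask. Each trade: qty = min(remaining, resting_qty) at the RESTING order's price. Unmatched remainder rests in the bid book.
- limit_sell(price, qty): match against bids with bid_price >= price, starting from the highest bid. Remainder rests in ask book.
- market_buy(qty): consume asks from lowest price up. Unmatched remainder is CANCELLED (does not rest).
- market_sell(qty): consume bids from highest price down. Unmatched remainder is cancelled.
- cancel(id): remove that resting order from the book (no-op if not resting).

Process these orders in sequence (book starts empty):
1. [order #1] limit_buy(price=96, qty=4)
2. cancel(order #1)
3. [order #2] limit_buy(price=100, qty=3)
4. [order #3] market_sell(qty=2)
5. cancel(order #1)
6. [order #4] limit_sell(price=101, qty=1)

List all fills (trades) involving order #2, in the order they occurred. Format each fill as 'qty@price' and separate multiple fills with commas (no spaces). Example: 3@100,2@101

Answer: 2@100

Derivation:
After op 1 [order #1] limit_buy(price=96, qty=4): fills=none; bids=[#1:4@96] asks=[-]
After op 2 cancel(order #1): fills=none; bids=[-] asks=[-]
After op 3 [order #2] limit_buy(price=100, qty=3): fills=none; bids=[#2:3@100] asks=[-]
After op 4 [order #3] market_sell(qty=2): fills=#2x#3:2@100; bids=[#2:1@100] asks=[-]
After op 5 cancel(order #1): fills=none; bids=[#2:1@100] asks=[-]
After op 6 [order #4] limit_sell(price=101, qty=1): fills=none; bids=[#2:1@100] asks=[#4:1@101]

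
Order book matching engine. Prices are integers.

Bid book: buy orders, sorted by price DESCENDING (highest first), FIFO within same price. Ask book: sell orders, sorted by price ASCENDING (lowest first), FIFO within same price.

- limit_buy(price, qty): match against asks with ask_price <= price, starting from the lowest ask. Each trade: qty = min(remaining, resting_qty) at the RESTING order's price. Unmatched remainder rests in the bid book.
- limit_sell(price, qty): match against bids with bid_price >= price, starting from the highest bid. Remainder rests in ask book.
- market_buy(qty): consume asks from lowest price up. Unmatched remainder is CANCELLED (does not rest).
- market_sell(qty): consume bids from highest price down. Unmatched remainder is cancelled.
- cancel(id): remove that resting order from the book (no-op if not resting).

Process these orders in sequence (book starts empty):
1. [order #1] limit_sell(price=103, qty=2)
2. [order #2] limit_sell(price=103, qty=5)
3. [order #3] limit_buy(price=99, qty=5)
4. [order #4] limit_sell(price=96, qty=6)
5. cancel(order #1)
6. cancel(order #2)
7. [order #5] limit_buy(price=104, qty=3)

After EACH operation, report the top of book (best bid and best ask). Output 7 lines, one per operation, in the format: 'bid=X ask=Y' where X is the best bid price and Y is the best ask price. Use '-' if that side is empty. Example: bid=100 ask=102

Answer: bid=- ask=103
bid=- ask=103
bid=99 ask=103
bid=- ask=96
bid=- ask=96
bid=- ask=96
bid=104 ask=-

Derivation:
After op 1 [order #1] limit_sell(price=103, qty=2): fills=none; bids=[-] asks=[#1:2@103]
After op 2 [order #2] limit_sell(price=103, qty=5): fills=none; bids=[-] asks=[#1:2@103 #2:5@103]
After op 3 [order #3] limit_buy(price=99, qty=5): fills=none; bids=[#3:5@99] asks=[#1:2@103 #2:5@103]
After op 4 [order #4] limit_sell(price=96, qty=6): fills=#3x#4:5@99; bids=[-] asks=[#4:1@96 #1:2@103 #2:5@103]
After op 5 cancel(order #1): fills=none; bids=[-] asks=[#4:1@96 #2:5@103]
After op 6 cancel(order #2): fills=none; bids=[-] asks=[#4:1@96]
After op 7 [order #5] limit_buy(price=104, qty=3): fills=#5x#4:1@96; bids=[#5:2@104] asks=[-]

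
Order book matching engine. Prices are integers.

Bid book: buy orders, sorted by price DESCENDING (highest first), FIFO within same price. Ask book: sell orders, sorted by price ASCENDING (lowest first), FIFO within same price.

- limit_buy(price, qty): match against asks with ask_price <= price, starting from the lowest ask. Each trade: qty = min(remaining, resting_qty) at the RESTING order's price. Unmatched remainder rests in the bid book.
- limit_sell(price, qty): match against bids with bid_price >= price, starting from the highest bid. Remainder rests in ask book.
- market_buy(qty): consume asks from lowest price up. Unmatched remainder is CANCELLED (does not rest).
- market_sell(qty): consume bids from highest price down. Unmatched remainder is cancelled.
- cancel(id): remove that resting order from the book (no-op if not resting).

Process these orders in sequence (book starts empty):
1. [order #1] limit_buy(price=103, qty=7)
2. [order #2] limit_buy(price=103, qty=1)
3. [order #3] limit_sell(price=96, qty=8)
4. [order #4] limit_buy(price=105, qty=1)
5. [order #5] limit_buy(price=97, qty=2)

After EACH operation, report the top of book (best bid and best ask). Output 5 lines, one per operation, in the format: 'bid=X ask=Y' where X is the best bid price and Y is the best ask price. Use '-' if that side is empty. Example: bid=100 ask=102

After op 1 [order #1] limit_buy(price=103, qty=7): fills=none; bids=[#1:7@103] asks=[-]
After op 2 [order #2] limit_buy(price=103, qty=1): fills=none; bids=[#1:7@103 #2:1@103] asks=[-]
After op 3 [order #3] limit_sell(price=96, qty=8): fills=#1x#3:7@103 #2x#3:1@103; bids=[-] asks=[-]
After op 4 [order #4] limit_buy(price=105, qty=1): fills=none; bids=[#4:1@105] asks=[-]
After op 5 [order #5] limit_buy(price=97, qty=2): fills=none; bids=[#4:1@105 #5:2@97] asks=[-]

Answer: bid=103 ask=-
bid=103 ask=-
bid=- ask=-
bid=105 ask=-
bid=105 ask=-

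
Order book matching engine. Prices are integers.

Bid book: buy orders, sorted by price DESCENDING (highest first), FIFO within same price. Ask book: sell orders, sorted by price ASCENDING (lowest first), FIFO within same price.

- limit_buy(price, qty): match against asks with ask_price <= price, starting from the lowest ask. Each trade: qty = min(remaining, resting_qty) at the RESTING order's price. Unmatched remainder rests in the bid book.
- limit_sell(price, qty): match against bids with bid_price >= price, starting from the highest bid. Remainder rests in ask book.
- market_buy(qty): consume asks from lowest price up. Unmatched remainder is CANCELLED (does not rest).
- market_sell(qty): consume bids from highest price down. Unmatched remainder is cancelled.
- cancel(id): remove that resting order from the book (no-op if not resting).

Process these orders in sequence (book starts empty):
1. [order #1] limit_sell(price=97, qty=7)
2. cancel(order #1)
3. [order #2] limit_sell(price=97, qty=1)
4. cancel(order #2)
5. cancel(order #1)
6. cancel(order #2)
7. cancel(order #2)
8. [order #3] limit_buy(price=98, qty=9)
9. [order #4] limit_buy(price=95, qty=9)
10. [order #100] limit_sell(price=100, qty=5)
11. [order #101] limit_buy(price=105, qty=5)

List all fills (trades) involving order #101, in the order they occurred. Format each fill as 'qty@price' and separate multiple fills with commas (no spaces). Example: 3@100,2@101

Answer: 5@100

Derivation:
After op 1 [order #1] limit_sell(price=97, qty=7): fills=none; bids=[-] asks=[#1:7@97]
After op 2 cancel(order #1): fills=none; bids=[-] asks=[-]
After op 3 [order #2] limit_sell(price=97, qty=1): fills=none; bids=[-] asks=[#2:1@97]
After op 4 cancel(order #2): fills=none; bids=[-] asks=[-]
After op 5 cancel(order #1): fills=none; bids=[-] asks=[-]
After op 6 cancel(order #2): fills=none; bids=[-] asks=[-]
After op 7 cancel(order #2): fills=none; bids=[-] asks=[-]
After op 8 [order #3] limit_buy(price=98, qty=9): fills=none; bids=[#3:9@98] asks=[-]
After op 9 [order #4] limit_buy(price=95, qty=9): fills=none; bids=[#3:9@98 #4:9@95] asks=[-]
After op 10 [order #100] limit_sell(price=100, qty=5): fills=none; bids=[#3:9@98 #4:9@95] asks=[#100:5@100]
After op 11 [order #101] limit_buy(price=105, qty=5): fills=#101x#100:5@100; bids=[#3:9@98 #4:9@95] asks=[-]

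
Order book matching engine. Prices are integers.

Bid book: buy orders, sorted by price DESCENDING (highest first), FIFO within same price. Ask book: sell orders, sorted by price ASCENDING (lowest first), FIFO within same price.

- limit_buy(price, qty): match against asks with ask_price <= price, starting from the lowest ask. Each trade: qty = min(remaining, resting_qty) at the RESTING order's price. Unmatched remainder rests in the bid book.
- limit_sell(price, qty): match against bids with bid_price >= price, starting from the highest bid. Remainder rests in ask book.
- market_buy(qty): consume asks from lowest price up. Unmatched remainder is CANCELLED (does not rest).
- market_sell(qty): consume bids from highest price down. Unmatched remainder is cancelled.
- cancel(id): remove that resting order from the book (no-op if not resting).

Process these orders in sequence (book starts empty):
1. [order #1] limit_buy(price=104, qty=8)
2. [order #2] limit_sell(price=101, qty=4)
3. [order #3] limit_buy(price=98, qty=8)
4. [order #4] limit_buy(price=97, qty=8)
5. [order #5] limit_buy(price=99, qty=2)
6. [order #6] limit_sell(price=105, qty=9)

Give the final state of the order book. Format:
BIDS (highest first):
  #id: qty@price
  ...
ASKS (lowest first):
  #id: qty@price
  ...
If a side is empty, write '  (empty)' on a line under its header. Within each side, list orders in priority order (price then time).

After op 1 [order #1] limit_buy(price=104, qty=8): fills=none; bids=[#1:8@104] asks=[-]
After op 2 [order #2] limit_sell(price=101, qty=4): fills=#1x#2:4@104; bids=[#1:4@104] asks=[-]
After op 3 [order #3] limit_buy(price=98, qty=8): fills=none; bids=[#1:4@104 #3:8@98] asks=[-]
After op 4 [order #4] limit_buy(price=97, qty=8): fills=none; bids=[#1:4@104 #3:8@98 #4:8@97] asks=[-]
After op 5 [order #5] limit_buy(price=99, qty=2): fills=none; bids=[#1:4@104 #5:2@99 #3:8@98 #4:8@97] asks=[-]
After op 6 [order #6] limit_sell(price=105, qty=9): fills=none; bids=[#1:4@104 #5:2@99 #3:8@98 #4:8@97] asks=[#6:9@105]

Answer: BIDS (highest first):
  #1: 4@104
  #5: 2@99
  #3: 8@98
  #4: 8@97
ASKS (lowest first):
  #6: 9@105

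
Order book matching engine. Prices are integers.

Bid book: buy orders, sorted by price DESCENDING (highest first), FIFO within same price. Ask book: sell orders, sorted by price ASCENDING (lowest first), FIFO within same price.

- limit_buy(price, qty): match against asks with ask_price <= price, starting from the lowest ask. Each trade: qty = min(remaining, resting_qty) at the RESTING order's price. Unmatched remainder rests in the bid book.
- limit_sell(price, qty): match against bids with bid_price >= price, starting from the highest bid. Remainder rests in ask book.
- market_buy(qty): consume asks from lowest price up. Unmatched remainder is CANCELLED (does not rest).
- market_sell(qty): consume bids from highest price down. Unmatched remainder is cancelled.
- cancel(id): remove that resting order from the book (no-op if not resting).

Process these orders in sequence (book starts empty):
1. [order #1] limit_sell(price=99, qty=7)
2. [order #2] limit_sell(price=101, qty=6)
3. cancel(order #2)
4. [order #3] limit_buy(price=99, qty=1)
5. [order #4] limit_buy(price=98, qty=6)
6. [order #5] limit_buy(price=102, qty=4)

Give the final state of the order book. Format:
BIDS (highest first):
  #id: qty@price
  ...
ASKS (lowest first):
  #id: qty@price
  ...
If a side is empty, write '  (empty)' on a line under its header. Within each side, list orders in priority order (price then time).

After op 1 [order #1] limit_sell(price=99, qty=7): fills=none; bids=[-] asks=[#1:7@99]
After op 2 [order #2] limit_sell(price=101, qty=6): fills=none; bids=[-] asks=[#1:7@99 #2:6@101]
After op 3 cancel(order #2): fills=none; bids=[-] asks=[#1:7@99]
After op 4 [order #3] limit_buy(price=99, qty=1): fills=#3x#1:1@99; bids=[-] asks=[#1:6@99]
After op 5 [order #4] limit_buy(price=98, qty=6): fills=none; bids=[#4:6@98] asks=[#1:6@99]
After op 6 [order #5] limit_buy(price=102, qty=4): fills=#5x#1:4@99; bids=[#4:6@98] asks=[#1:2@99]

Answer: BIDS (highest first):
  #4: 6@98
ASKS (lowest first):
  #1: 2@99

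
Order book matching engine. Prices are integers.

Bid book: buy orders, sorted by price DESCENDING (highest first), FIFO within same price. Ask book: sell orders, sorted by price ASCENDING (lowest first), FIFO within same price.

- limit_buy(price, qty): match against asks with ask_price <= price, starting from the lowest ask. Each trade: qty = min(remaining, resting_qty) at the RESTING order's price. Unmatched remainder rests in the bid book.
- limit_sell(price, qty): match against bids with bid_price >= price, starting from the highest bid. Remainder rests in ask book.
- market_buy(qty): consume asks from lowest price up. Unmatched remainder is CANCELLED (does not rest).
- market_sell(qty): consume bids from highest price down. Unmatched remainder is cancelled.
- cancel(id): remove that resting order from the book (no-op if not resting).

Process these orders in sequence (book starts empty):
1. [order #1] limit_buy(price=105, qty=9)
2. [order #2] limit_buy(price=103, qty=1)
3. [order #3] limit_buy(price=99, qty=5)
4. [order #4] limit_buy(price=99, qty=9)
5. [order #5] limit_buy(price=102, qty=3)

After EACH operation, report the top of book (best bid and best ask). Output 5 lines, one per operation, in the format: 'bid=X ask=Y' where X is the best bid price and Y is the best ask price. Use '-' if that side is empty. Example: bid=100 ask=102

After op 1 [order #1] limit_buy(price=105, qty=9): fills=none; bids=[#1:9@105] asks=[-]
After op 2 [order #2] limit_buy(price=103, qty=1): fills=none; bids=[#1:9@105 #2:1@103] asks=[-]
After op 3 [order #3] limit_buy(price=99, qty=5): fills=none; bids=[#1:9@105 #2:1@103 #3:5@99] asks=[-]
After op 4 [order #4] limit_buy(price=99, qty=9): fills=none; bids=[#1:9@105 #2:1@103 #3:5@99 #4:9@99] asks=[-]
After op 5 [order #5] limit_buy(price=102, qty=3): fills=none; bids=[#1:9@105 #2:1@103 #5:3@102 #3:5@99 #4:9@99] asks=[-]

Answer: bid=105 ask=-
bid=105 ask=-
bid=105 ask=-
bid=105 ask=-
bid=105 ask=-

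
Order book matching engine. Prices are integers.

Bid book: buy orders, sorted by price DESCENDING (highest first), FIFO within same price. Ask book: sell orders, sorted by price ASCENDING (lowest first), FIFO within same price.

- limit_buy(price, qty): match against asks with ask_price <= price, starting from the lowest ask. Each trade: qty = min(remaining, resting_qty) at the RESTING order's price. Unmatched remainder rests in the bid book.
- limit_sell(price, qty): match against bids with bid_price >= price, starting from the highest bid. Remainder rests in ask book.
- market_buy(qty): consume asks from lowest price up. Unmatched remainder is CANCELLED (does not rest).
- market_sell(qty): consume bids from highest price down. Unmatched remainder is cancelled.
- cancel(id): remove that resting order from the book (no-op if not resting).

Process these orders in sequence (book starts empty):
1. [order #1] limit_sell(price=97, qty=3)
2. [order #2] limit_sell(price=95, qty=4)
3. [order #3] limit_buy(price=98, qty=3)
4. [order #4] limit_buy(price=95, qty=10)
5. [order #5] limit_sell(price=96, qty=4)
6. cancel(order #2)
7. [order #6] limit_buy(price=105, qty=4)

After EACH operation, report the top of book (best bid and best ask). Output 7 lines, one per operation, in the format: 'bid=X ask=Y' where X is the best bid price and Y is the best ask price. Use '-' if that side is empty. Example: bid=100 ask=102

After op 1 [order #1] limit_sell(price=97, qty=3): fills=none; bids=[-] asks=[#1:3@97]
After op 2 [order #2] limit_sell(price=95, qty=4): fills=none; bids=[-] asks=[#2:4@95 #1:3@97]
After op 3 [order #3] limit_buy(price=98, qty=3): fills=#3x#2:3@95; bids=[-] asks=[#2:1@95 #1:3@97]
After op 4 [order #4] limit_buy(price=95, qty=10): fills=#4x#2:1@95; bids=[#4:9@95] asks=[#1:3@97]
After op 5 [order #5] limit_sell(price=96, qty=4): fills=none; bids=[#4:9@95] asks=[#5:4@96 #1:3@97]
After op 6 cancel(order #2): fills=none; bids=[#4:9@95] asks=[#5:4@96 #1:3@97]
After op 7 [order #6] limit_buy(price=105, qty=4): fills=#6x#5:4@96; bids=[#4:9@95] asks=[#1:3@97]

Answer: bid=- ask=97
bid=- ask=95
bid=- ask=95
bid=95 ask=97
bid=95 ask=96
bid=95 ask=96
bid=95 ask=97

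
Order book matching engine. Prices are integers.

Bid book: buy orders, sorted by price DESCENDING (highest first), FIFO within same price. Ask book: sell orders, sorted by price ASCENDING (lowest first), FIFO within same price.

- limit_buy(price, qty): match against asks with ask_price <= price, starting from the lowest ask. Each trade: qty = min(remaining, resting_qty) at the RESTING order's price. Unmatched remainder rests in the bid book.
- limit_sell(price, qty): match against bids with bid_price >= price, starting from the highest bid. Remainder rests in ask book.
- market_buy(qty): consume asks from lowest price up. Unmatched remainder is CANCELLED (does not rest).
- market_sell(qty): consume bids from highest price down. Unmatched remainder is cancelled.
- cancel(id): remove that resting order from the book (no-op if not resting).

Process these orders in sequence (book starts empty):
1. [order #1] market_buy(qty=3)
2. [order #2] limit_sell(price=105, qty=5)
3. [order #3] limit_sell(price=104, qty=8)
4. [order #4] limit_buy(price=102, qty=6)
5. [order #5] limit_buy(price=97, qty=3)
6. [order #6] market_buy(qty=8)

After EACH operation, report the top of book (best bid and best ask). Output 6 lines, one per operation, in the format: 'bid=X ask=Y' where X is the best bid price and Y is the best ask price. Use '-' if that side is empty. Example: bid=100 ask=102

Answer: bid=- ask=-
bid=- ask=105
bid=- ask=104
bid=102 ask=104
bid=102 ask=104
bid=102 ask=105

Derivation:
After op 1 [order #1] market_buy(qty=3): fills=none; bids=[-] asks=[-]
After op 2 [order #2] limit_sell(price=105, qty=5): fills=none; bids=[-] asks=[#2:5@105]
After op 3 [order #3] limit_sell(price=104, qty=8): fills=none; bids=[-] asks=[#3:8@104 #2:5@105]
After op 4 [order #4] limit_buy(price=102, qty=6): fills=none; bids=[#4:6@102] asks=[#3:8@104 #2:5@105]
After op 5 [order #5] limit_buy(price=97, qty=3): fills=none; bids=[#4:6@102 #5:3@97] asks=[#3:8@104 #2:5@105]
After op 6 [order #6] market_buy(qty=8): fills=#6x#3:8@104; bids=[#4:6@102 #5:3@97] asks=[#2:5@105]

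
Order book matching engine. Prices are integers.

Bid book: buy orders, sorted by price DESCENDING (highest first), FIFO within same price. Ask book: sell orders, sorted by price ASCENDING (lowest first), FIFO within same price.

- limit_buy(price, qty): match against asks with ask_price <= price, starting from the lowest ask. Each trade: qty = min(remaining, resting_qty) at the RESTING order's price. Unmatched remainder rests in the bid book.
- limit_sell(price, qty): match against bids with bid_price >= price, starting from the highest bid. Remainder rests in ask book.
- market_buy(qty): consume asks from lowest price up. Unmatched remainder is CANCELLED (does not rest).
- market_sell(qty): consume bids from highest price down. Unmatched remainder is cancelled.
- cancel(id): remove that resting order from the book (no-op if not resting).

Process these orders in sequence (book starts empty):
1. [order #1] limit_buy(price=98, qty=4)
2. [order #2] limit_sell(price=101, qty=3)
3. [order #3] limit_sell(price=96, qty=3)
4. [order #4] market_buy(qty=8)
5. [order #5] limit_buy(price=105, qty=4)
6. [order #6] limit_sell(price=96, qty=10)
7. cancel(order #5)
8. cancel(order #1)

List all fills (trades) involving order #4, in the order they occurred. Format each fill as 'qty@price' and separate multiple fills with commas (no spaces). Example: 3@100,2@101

Answer: 3@101

Derivation:
After op 1 [order #1] limit_buy(price=98, qty=4): fills=none; bids=[#1:4@98] asks=[-]
After op 2 [order #2] limit_sell(price=101, qty=3): fills=none; bids=[#1:4@98] asks=[#2:3@101]
After op 3 [order #3] limit_sell(price=96, qty=3): fills=#1x#3:3@98; bids=[#1:1@98] asks=[#2:3@101]
After op 4 [order #4] market_buy(qty=8): fills=#4x#2:3@101; bids=[#1:1@98] asks=[-]
After op 5 [order #5] limit_buy(price=105, qty=4): fills=none; bids=[#5:4@105 #1:1@98] asks=[-]
After op 6 [order #6] limit_sell(price=96, qty=10): fills=#5x#6:4@105 #1x#6:1@98; bids=[-] asks=[#6:5@96]
After op 7 cancel(order #5): fills=none; bids=[-] asks=[#6:5@96]
After op 8 cancel(order #1): fills=none; bids=[-] asks=[#6:5@96]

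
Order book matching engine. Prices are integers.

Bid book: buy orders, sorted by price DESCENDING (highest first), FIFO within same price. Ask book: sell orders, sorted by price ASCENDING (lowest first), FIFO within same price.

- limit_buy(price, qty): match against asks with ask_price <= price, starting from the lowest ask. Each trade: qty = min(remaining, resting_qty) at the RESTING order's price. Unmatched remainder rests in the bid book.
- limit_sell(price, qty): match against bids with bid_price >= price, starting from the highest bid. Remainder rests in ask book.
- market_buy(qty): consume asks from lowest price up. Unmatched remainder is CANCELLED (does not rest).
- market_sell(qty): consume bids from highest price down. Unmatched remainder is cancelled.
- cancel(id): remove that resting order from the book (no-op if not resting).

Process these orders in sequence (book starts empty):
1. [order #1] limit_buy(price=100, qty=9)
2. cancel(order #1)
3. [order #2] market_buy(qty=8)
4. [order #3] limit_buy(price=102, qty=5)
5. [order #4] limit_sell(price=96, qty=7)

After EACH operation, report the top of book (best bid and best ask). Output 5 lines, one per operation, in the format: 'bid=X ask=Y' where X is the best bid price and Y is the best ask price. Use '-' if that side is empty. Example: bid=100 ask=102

Answer: bid=100 ask=-
bid=- ask=-
bid=- ask=-
bid=102 ask=-
bid=- ask=96

Derivation:
After op 1 [order #1] limit_buy(price=100, qty=9): fills=none; bids=[#1:9@100] asks=[-]
After op 2 cancel(order #1): fills=none; bids=[-] asks=[-]
After op 3 [order #2] market_buy(qty=8): fills=none; bids=[-] asks=[-]
After op 4 [order #3] limit_buy(price=102, qty=5): fills=none; bids=[#3:5@102] asks=[-]
After op 5 [order #4] limit_sell(price=96, qty=7): fills=#3x#4:5@102; bids=[-] asks=[#4:2@96]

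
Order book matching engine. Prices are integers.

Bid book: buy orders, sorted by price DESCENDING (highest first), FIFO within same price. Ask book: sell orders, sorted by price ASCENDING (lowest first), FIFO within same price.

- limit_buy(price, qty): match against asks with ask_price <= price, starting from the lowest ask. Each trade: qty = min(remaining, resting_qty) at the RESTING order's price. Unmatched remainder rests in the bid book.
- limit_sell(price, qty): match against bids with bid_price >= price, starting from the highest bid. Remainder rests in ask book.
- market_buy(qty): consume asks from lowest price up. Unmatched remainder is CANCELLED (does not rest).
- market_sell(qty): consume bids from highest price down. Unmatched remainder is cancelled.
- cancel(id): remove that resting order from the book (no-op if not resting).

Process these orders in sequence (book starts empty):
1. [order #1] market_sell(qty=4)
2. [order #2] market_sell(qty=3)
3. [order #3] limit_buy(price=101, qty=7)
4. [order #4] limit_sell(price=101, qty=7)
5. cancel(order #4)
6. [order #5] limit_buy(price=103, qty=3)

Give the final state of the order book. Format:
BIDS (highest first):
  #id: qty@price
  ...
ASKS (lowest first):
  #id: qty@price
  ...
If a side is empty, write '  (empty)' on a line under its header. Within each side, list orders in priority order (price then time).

After op 1 [order #1] market_sell(qty=4): fills=none; bids=[-] asks=[-]
After op 2 [order #2] market_sell(qty=3): fills=none; bids=[-] asks=[-]
After op 3 [order #3] limit_buy(price=101, qty=7): fills=none; bids=[#3:7@101] asks=[-]
After op 4 [order #4] limit_sell(price=101, qty=7): fills=#3x#4:7@101; bids=[-] asks=[-]
After op 5 cancel(order #4): fills=none; bids=[-] asks=[-]
After op 6 [order #5] limit_buy(price=103, qty=3): fills=none; bids=[#5:3@103] asks=[-]

Answer: BIDS (highest first):
  #5: 3@103
ASKS (lowest first):
  (empty)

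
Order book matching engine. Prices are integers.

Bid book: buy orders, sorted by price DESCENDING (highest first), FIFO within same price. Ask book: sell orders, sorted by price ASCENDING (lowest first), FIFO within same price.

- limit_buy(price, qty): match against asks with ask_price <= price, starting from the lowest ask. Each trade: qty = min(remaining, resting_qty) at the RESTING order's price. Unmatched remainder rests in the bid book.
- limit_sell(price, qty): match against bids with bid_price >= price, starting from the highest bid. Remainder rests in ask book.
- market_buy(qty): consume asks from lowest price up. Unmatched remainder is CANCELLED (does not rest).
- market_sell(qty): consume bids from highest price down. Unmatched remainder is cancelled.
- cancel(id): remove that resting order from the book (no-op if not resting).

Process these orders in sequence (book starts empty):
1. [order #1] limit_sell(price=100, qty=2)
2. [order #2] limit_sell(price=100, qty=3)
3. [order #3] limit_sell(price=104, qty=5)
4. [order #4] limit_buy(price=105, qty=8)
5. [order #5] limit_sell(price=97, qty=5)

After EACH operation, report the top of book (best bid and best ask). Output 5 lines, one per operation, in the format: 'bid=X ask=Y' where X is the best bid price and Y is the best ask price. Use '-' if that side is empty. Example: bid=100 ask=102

Answer: bid=- ask=100
bid=- ask=100
bid=- ask=100
bid=- ask=104
bid=- ask=97

Derivation:
After op 1 [order #1] limit_sell(price=100, qty=2): fills=none; bids=[-] asks=[#1:2@100]
After op 2 [order #2] limit_sell(price=100, qty=3): fills=none; bids=[-] asks=[#1:2@100 #2:3@100]
After op 3 [order #3] limit_sell(price=104, qty=5): fills=none; bids=[-] asks=[#1:2@100 #2:3@100 #3:5@104]
After op 4 [order #4] limit_buy(price=105, qty=8): fills=#4x#1:2@100 #4x#2:3@100 #4x#3:3@104; bids=[-] asks=[#3:2@104]
After op 5 [order #5] limit_sell(price=97, qty=5): fills=none; bids=[-] asks=[#5:5@97 #3:2@104]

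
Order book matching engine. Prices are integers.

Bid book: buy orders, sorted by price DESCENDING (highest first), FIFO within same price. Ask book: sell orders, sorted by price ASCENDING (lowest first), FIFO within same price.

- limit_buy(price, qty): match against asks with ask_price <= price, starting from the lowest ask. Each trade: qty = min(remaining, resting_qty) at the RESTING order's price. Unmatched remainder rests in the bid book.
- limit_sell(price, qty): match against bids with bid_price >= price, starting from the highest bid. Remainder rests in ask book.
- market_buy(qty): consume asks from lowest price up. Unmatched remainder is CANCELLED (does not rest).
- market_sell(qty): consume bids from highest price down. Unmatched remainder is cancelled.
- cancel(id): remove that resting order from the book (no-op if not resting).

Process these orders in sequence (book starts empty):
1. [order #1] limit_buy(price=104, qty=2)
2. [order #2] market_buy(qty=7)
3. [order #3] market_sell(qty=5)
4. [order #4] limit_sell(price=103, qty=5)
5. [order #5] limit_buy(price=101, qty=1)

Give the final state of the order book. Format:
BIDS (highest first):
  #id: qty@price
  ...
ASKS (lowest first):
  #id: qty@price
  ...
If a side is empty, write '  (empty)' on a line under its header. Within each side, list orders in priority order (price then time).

After op 1 [order #1] limit_buy(price=104, qty=2): fills=none; bids=[#1:2@104] asks=[-]
After op 2 [order #2] market_buy(qty=7): fills=none; bids=[#1:2@104] asks=[-]
After op 3 [order #3] market_sell(qty=5): fills=#1x#3:2@104; bids=[-] asks=[-]
After op 4 [order #4] limit_sell(price=103, qty=5): fills=none; bids=[-] asks=[#4:5@103]
After op 5 [order #5] limit_buy(price=101, qty=1): fills=none; bids=[#5:1@101] asks=[#4:5@103]

Answer: BIDS (highest first):
  #5: 1@101
ASKS (lowest first):
  #4: 5@103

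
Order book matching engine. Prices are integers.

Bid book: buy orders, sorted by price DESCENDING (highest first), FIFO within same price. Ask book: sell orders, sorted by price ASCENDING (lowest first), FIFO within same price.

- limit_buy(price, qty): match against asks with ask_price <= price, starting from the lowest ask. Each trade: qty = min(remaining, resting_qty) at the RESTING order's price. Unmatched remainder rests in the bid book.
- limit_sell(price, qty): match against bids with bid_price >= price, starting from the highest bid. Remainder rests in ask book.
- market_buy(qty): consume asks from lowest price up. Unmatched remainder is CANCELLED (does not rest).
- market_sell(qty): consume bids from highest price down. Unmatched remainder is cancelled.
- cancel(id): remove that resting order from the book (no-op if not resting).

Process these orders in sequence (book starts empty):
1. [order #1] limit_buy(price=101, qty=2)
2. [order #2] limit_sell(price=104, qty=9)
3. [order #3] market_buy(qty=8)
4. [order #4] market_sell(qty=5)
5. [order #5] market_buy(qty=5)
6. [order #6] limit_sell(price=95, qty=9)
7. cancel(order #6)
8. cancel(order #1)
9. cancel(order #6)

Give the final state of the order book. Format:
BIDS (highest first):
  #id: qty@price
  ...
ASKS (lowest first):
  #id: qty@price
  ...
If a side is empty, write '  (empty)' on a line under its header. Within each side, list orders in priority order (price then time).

After op 1 [order #1] limit_buy(price=101, qty=2): fills=none; bids=[#1:2@101] asks=[-]
After op 2 [order #2] limit_sell(price=104, qty=9): fills=none; bids=[#1:2@101] asks=[#2:9@104]
After op 3 [order #3] market_buy(qty=8): fills=#3x#2:8@104; bids=[#1:2@101] asks=[#2:1@104]
After op 4 [order #4] market_sell(qty=5): fills=#1x#4:2@101; bids=[-] asks=[#2:1@104]
After op 5 [order #5] market_buy(qty=5): fills=#5x#2:1@104; bids=[-] asks=[-]
After op 6 [order #6] limit_sell(price=95, qty=9): fills=none; bids=[-] asks=[#6:9@95]
After op 7 cancel(order #6): fills=none; bids=[-] asks=[-]
After op 8 cancel(order #1): fills=none; bids=[-] asks=[-]
After op 9 cancel(order #6): fills=none; bids=[-] asks=[-]

Answer: BIDS (highest first):
  (empty)
ASKS (lowest first):
  (empty)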